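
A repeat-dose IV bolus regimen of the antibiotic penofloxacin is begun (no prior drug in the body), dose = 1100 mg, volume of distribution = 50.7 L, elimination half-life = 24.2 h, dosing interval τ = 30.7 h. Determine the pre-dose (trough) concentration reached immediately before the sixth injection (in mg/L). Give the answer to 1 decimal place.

15.2 mg/L

C₀ per dose = Dose / Vd = 1100 / 50.7 = 21.70 mg/L
k = ln2 / t½ = 0.693147 / 24.2 = 0.02864 h⁻¹
Fraction remaining after one interval: r = e^(−kτ) = e^(−0.02864 × 30.7) = 0.4151
Before dose 6, 5 doses have been given (aged 1τ, 2τ, 3τ, 4τ, 5τ).
C_trough = C₀ × (r + r² + … + r^5) = C₀ × r(1−r^5)/(1−r)
        = 21.70 × 0.4151 × (1 − 0.01232) / (1 − 0.4151) = 15.21 mg/L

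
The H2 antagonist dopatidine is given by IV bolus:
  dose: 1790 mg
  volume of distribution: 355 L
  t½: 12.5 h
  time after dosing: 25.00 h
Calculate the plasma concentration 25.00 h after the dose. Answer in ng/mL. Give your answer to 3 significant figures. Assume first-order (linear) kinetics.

C₀ = Dose / Vd = 1790 / 355 = 5.042 mg/L
k = ln2 / t½ = 0.693147 / 12.5 = 0.05545 h⁻¹
t / t½ = 25.00 / 12.5 = 2 half-lives
C = C₀ × (1/2)^2 = 5.042 × 0.2500 = 1.261 mg/L
Convert: 1.261 mg/L × 1000 = 1261 ng/mL

1260 ng/mL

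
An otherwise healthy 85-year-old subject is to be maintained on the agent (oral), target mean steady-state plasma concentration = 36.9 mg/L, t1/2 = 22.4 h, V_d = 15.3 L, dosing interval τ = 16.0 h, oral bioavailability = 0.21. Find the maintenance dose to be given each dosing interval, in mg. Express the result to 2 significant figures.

k = ln2 / t½ = 0.693147 / 22.4 = 0.03094 h⁻¹
CL = k × Vd = 0.03094 × 15.3 = 0.4734 L/h
At steady state, F × (Dose/τ) = Css × CL.
Dose = Css × CL × τ / F = 36.9 × 0.4734 × 16.0 / 0.21 = 1331 mg

1300 mg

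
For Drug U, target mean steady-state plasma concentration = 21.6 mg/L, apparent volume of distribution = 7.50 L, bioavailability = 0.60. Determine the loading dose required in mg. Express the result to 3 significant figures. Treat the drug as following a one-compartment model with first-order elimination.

LD = Css × Vd / F = 21.6 × 7.50 / 0.60 = 270.0 mg

270 mg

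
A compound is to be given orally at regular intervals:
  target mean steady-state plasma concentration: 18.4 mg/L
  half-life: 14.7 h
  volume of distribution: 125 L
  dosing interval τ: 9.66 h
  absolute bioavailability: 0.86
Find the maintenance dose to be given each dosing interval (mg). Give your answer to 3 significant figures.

1220 mg

k = ln2 / t½ = 0.693147 / 14.7 = 0.04715 h⁻¹
CL = k × Vd = 0.04715 × 125 = 5.894 L/h
At steady state, F × (Dose/τ) = Css × CL.
Dose = Css × CL × τ / F = 18.4 × 5.894 × 9.66 / 0.86 = 1218 mg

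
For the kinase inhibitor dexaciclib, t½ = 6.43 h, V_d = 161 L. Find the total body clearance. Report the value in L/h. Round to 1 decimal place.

17.4 L/h

k = ln2 / t½ = 0.693147 / 6.43 = 0.1078 h⁻¹
CL = k × Vd = 0.1078 × 161 = 17.36 L/h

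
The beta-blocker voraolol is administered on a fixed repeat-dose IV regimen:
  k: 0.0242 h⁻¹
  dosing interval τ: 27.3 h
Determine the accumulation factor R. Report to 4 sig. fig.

2.068

e^(−kτ) = e^(−0.02420 × 27.3) = 0.5165
Accumulation ratio R = 1 / (1 − e^(−kτ)) = 1 / (1 − 0.5165) = 2.068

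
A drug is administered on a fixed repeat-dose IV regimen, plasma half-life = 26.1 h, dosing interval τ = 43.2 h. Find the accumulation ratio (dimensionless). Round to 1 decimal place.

k = ln2 / t½ = 0.693147 / 26.1 = 0.02656 h⁻¹
e^(−kτ) = e^(−0.02656 × 43.2) = 0.3175
Accumulation ratio R = 1 / (1 − e^(−kτ)) = 1 / (1 − 0.3175) = 1.465

1.5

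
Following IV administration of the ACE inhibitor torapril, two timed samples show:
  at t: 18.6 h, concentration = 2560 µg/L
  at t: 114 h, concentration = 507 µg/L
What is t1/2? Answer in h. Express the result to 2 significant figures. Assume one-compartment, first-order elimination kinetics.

41 h

k = ln(C₁/C₂) / (t₂ − t₁) = ln(2560/507) / (114 − 18.6)
  = 1.619 / 95.40 = 0.01697 h⁻¹
t½ = ln2 / k = 0.693147 / 0.01697 = 40.85 h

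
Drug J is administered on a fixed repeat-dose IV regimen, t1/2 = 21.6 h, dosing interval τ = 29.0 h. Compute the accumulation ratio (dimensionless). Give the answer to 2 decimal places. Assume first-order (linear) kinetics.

1.65

k = ln2 / t½ = 0.693147 / 21.6 = 0.03209 h⁻¹
e^(−kτ) = e^(−0.03209 × 29.0) = 0.3943
Accumulation ratio R = 1 / (1 − e^(−kτ)) = 1 / (1 − 0.3943) = 1.651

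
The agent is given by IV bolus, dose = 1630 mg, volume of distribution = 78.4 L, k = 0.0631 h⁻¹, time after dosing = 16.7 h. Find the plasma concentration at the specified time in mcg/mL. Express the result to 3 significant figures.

C₀ = Dose / Vd = 1630 / 78.4 = 20.79 mg/L
C = C₀ · e^(−k·t) = 20.79 × e^(−0.06310 × 16.7)
  = 20.79 × 0.3486 = 7.247 mg/L
(7.247 mg/L = 7.247 mcg/mL)

7.25 mcg/mL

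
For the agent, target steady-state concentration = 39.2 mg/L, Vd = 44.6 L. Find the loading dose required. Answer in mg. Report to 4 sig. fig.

LD = Css × Vd = 39.2 × 44.6 = 1748 mg

1748 mg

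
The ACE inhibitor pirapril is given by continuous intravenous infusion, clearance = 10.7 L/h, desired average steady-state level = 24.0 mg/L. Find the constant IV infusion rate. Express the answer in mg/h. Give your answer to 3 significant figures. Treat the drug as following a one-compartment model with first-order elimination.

At steady state, infusion rate R₀ = Css × CL = 24.0 × 10.70 = 256.8 mg/h

257 mg/h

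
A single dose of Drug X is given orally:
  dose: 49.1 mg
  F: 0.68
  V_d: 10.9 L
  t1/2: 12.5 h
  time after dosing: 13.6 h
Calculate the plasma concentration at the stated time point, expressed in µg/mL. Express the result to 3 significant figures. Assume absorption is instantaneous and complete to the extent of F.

Amount reaching circulation = F × Dose = 0.68 × 49.10 = 33.39 mg
C₀ = F·Dose / Vd = 33.39 / 10.9 = 3.063 mg/L
k = ln2 / t½ = 0.693147 / 12.5 = 0.05545 h⁻¹
C = C₀ · e^(−k·t) = 3.063 × e^(−0.05545 × 13.6)
  = 3.063 × 0.4704 = 1.441 mg/L
(1.441 mg/L = 1.441 µg/mL)

1.44 µg/mL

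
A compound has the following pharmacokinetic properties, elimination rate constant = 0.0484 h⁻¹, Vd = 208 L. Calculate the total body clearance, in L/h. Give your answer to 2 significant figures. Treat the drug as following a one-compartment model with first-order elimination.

CL = k × Vd = 0.0484 × 208 = 10.07 L/h

10 L/h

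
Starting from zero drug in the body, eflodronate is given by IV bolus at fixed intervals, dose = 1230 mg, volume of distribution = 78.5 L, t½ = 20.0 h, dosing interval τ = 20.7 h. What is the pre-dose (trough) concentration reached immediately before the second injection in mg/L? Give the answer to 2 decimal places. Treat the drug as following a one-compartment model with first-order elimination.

C₀ per dose = Dose / Vd = 1230 / 78.5 = 15.67 mg/L
k = ln2 / t½ = 0.693147 / 20.0 = 0.03466 h⁻¹
Fraction remaining after one interval: r = e^(−kτ) = e^(−0.03466 × 20.7) = 0.4880
Before dose 2, 1 dose has been given (aged 1τ).
C_trough = C₀ × r = 15.67 × 0.4880 = 7.647 mg/L

7.65 mg/L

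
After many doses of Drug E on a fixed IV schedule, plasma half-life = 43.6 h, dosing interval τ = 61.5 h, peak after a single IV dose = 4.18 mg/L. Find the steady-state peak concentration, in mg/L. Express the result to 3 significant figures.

k = ln2 / t½ = 0.693147 / 43.6 = 0.01590 h⁻¹
e^(−kτ) = e^(−0.01590 × 61.5) = 0.3761
Accumulation ratio R = 1 / (1 − e^(−kτ)) = 1 / (1 − 0.3761) = 1.603
Steady-state peak = C₀ × R = 4.18 × 1.603 = 6.701 mg/L

6.70 mg/L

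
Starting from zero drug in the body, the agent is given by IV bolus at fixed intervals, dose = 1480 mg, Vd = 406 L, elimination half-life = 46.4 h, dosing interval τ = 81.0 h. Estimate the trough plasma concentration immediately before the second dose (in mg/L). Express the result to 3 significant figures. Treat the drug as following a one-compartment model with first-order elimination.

C₀ per dose = Dose / Vd = 1480 / 406 = 3.645 mg/L
k = ln2 / t½ = 0.693147 / 46.4 = 0.01494 h⁻¹
Fraction remaining after one interval: r = e^(−kτ) = e^(−0.01494 × 81.0) = 0.2982
Before dose 2, 1 dose has been given (aged 1τ).
C_trough = C₀ × r = 3.645 × 0.2982 = 1.087 mg/L

1.09 mg/L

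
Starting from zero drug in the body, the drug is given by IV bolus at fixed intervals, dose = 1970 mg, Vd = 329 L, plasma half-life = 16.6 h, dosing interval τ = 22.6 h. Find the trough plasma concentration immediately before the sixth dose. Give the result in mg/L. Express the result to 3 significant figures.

C₀ per dose = Dose / Vd = 1970 / 329 = 5.988 mg/L
k = ln2 / t½ = 0.693147 / 16.6 = 0.04176 h⁻¹
Fraction remaining after one interval: r = e^(−kτ) = e^(−0.04176 × 22.6) = 0.3892
Before dose 6, 5 doses have been given (aged 1τ, 2τ, 3τ, 4τ, 5τ).
C_trough = C₀ × (r + r² + … + r^5) = C₀ × r(1−r^5)/(1−r)
        = 5.988 × 0.3892 × (1 − 0.008930) / (1 − 0.3892) = 3.781 mg/L

3.78 mg/L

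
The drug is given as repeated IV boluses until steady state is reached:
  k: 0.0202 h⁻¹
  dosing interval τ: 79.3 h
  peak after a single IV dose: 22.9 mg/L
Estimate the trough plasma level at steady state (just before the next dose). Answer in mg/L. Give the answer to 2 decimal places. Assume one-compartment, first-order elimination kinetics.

e^(−kτ) = e^(−0.02020 × 79.3) = 0.2015
Accumulation ratio R = 1 / (1 − e^(−kτ)) = 1 / (1 − 0.2015) = 1.252
Steady-state trough = C₀ × R × e^(−kτ) = 22.9 × 1.252 × 0.2015 = 5.777 mg/L

5.78 mg/L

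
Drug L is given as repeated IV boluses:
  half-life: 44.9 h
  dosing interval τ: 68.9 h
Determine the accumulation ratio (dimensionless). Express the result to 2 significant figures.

1.5

k = ln2 / t½ = 0.693147 / 44.9 = 0.01544 h⁻¹
e^(−kτ) = e^(−0.01544 × 68.9) = 0.3451
Accumulation ratio R = 1 / (1 − e^(−kτ)) = 1 / (1 − 0.3451) = 1.527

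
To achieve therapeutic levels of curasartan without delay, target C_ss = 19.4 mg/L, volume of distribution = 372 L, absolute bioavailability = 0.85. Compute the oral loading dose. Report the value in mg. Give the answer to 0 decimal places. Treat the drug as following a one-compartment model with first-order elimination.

8490 mg

LD = Css × Vd / F = 19.4 × 372 / 0.85 = 8490 mg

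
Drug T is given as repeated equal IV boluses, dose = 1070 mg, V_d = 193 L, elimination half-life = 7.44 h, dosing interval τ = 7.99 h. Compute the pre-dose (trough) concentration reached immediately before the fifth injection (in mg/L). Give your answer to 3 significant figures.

C₀ per dose = Dose / Vd = 1070 / 193 = 5.544 mg/L
k = ln2 / t½ = 0.693147 / 7.44 = 0.09316 h⁻¹
Fraction remaining after one interval: r = e^(−kτ) = e^(−0.09316 × 7.99) = 0.4750
Before dose 5, 4 doses have been given (aged 1τ, 2τ, 3τ, 4τ).
C_trough = C₀ × (r + r² + … + r^4) = C₀ × r(1−r^4)/(1−r)
        = 5.544 × 0.4750 × (1 − 0.05091) / (1 − 0.4750) = 4.761 mg/L

4.76 mg/L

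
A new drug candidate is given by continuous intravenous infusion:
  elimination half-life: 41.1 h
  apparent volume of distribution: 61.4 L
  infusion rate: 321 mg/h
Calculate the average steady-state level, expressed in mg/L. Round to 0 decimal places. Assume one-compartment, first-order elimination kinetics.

k = ln2 / t½ = 0.693147 / 41.1 = 0.01686 h⁻¹
CL = k × Vd = 0.01686 × 61.4 = 1.035 L/h
At steady state Css = R₀ / CL = 321 / 1.035 = 310.1 mg/L

310 mg/L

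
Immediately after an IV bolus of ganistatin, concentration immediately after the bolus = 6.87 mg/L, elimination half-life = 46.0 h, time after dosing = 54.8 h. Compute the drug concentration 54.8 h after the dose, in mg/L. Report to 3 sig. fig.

3.01 mg/L

k = ln2 / t½ = 0.693147 / 46.0 = 0.01507 h⁻¹
C = C₀ · e^(−k·t) = 6.870 × e^(−0.01507 × 54.8)
  = 6.870 × 0.4379 = 3.008 mg/L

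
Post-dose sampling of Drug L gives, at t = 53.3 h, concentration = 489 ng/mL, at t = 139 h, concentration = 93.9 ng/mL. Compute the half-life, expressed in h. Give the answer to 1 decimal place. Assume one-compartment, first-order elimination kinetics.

36.0 h

k = ln(C₁/C₂) / (t₂ − t₁) = ln(489/93.9) / (139 − 53.3)
  = 1.650 / 85.70 = 0.01925 h⁻¹
t½ = ln2 / k = 0.693147 / 0.01925 = 36.01 h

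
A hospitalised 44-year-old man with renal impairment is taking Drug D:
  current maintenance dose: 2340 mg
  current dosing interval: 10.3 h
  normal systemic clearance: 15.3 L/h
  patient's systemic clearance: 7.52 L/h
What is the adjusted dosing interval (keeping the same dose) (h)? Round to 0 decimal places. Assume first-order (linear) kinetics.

21 h

To keep the same average steady-state level, dosing rate must scale with clearance.
CL ratio = 7.52 / 15.3 = 0.4915
New interval (same dose) = 10.3 / 0.4915 = 20.96 h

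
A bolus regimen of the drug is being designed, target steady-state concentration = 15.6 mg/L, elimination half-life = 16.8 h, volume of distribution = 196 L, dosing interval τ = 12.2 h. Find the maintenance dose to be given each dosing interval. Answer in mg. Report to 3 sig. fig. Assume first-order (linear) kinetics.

1540 mg

k = ln2 / t½ = 0.693147 / 16.8 = 0.04126 h⁻¹
CL = k × Vd = 0.04126 × 196 = 8.087 L/h
At steady state, Dose/τ = Css × CL.
Dose = Css × CL × τ = 15.6 × 8.087 × 12.2 = 1539 mg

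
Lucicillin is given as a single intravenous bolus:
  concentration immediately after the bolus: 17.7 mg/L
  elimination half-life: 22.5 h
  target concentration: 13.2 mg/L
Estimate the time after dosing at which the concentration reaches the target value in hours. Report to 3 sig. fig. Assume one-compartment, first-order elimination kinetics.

9.52 h

k = ln2 / t½ = 0.693147 / 22.5 = 0.03081 h⁻¹
t = ln(C₀ / C) / k = ln(17.70 / 13.2) / 0.03081
  = ln(1.341) / 0.03081 = 0.2934 / 0.03081 = 9.523 h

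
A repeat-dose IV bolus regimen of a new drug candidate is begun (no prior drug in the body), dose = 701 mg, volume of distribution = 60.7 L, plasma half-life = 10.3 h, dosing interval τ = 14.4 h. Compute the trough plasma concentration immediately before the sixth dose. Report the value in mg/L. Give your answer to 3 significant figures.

C₀ per dose = Dose / Vd = 701 / 60.7 = 11.55 mg/L
k = ln2 / t½ = 0.693147 / 10.3 = 0.06730 h⁻¹
Fraction remaining after one interval: r = e^(−kτ) = e^(−0.06730 × 14.4) = 0.3794
Before dose 6, 5 doses have been given (aged 1τ, 2τ, 3τ, 4τ, 5τ).
C_trough = C₀ × (r + r² + … + r^5) = C₀ × r(1−r^5)/(1−r)
        = 11.55 × 0.3794 × (1 − 0.007861) / (1 − 0.3794) = 7.006 mg/L

7.01 mg/L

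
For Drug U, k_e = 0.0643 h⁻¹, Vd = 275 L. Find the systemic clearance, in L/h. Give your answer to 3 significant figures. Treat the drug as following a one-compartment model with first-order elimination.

CL = k × Vd = 0.0643 × 275 = 17.68 L/h

17.7 L/h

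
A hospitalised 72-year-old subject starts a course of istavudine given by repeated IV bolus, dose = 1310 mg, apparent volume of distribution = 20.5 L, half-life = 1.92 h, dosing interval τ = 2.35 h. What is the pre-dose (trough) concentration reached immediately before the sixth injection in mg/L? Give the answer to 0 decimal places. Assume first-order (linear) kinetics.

47 mg/L

C₀ per dose = Dose / Vd = 1310 / 20.5 = 63.90 mg/L
k = ln2 / t½ = 0.693147 / 1.92 = 0.3610 h⁻¹
Fraction remaining after one interval: r = e^(−kτ) = e^(−0.3610 × 2.35) = 0.4281
Before dose 6, 5 doses have been given (aged 1τ, 2τ, 3τ, 4τ, 5τ).
C_trough = C₀ × (r + r² + … + r^5) = C₀ × r(1−r^5)/(1−r)
        = 63.90 × 0.4281 × (1 − 0.01438) / (1 − 0.4281) = 47.14 mg/L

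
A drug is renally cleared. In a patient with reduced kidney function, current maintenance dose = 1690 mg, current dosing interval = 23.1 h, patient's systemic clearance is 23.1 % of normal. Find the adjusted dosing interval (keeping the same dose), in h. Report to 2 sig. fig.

To keep the same average steady-state level, dosing rate must scale with clearance.
CL ratio = 23.1 / 100 = 0.2310
New interval (same dose) = 23.1 / 0.2310 = 100.0 h

100 h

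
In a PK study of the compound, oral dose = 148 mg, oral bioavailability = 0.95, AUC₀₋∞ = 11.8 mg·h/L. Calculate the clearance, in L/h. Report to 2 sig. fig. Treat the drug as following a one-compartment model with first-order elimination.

12 L/h

CL = F·Dose / AUC = 0.95 × 148 / 11.8 = 11.92 L/h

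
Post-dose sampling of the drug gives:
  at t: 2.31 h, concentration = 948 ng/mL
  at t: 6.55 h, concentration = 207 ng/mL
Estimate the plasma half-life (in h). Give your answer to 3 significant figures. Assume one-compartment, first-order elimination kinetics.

1.93 h

k = ln(C₁/C₂) / (t₂ − t₁) = ln(948/207) / (6.55 − 2.31)
  = 1.522 / 4.240 = 0.3590 h⁻¹
t½ = ln2 / k = 0.693147 / 0.3590 = 1.931 h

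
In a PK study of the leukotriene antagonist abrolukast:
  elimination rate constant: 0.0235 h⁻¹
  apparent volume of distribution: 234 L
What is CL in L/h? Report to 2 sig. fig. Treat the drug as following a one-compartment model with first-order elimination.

CL = k × Vd = 0.0235 × 234 = 5.499 L/h

5.5 L/h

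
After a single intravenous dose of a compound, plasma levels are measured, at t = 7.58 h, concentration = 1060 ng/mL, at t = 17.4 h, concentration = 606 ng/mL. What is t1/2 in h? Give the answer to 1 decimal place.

k = ln(C₁/C₂) / (t₂ − t₁) = ln(1060/606) / (17.4 − 7.58)
  = 0.5591 / 9.820 = 0.05693 h⁻¹
t½ = ln2 / k = 0.693147 / 0.05693 = 12.18 h

12.2 h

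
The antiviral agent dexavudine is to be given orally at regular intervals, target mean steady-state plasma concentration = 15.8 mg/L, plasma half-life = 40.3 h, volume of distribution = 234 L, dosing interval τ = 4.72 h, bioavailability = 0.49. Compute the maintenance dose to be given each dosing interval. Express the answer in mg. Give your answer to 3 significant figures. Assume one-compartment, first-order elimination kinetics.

k = ln2 / t½ = 0.693147 / 40.3 = 0.01720 h⁻¹
CL = k × Vd = 0.01720 × 234 = 4.025 L/h
At steady state, F × (Dose/τ) = Css × CL.
Dose = Css × CL × τ / F = 15.8 × 4.025 × 4.72 / 0.49 = 612.6 mg

613 mg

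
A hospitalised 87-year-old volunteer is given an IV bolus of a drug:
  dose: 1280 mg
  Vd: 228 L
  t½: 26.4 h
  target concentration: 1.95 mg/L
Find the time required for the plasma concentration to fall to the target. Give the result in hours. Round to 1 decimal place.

C₀ = Dose / Vd = 1280 / 228 = 5.614 mg/L
k = ln2 / t½ = 0.693147 / 26.4 = 0.02626 h⁻¹
t = ln(C₀ / C) / k = ln(5.614 / 1.95) / 0.02626
  = ln(2.879) / 0.02626 = 1.057 / 0.02626 = 40.25 h

40.3 h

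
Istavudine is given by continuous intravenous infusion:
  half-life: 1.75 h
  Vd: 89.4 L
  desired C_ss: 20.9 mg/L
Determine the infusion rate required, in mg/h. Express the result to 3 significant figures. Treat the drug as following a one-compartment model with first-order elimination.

k = ln2 / t½ = 0.693147 / 1.75 = 0.3961 h⁻¹
CL = k × Vd = 0.3961 × 89.4 = 35.41 L/h
At steady state, infusion rate R₀ = Css × CL = 20.9 × 35.41 = 740.1 mg/h

740 mg/h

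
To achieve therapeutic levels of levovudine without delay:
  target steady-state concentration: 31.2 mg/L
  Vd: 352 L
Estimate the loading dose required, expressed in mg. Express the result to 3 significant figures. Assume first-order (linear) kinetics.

LD = Css × Vd = 31.2 × 352 = 10980 mg

11000 mg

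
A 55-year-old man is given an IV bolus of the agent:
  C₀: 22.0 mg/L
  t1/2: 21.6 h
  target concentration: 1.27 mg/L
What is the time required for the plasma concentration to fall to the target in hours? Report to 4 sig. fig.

88.88 h

k = ln2 / t½ = 0.693147 / 21.6 = 0.03209 h⁻¹
t = ln(C₀ / C) / k = ln(22.00 / 1.27) / 0.03209
  = ln(17.32) / 0.03209 = 2.852 / 0.03209 = 88.88 h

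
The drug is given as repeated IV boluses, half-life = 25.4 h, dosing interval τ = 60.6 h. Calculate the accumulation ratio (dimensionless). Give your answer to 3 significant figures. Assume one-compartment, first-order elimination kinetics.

k = ln2 / t½ = 0.693147 / 25.4 = 0.02729 h⁻¹
e^(−kτ) = e^(−0.02729 × 60.6) = 0.1913
Accumulation ratio R = 1 / (1 − e^(−kτ)) = 1 / (1 − 0.1913) = 1.237

1.24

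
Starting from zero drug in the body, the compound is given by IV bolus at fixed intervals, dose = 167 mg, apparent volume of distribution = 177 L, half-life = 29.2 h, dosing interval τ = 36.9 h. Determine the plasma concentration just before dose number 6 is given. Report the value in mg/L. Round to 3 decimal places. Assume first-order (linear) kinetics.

C₀ per dose = Dose / Vd = 167 / 177 = 0.9435 mg/L
k = ln2 / t½ = 0.693147 / 29.2 = 0.02374 h⁻¹
Fraction remaining after one interval: r = e^(−kτ) = e^(−0.02374 × 36.9) = 0.4164
Before dose 6, 5 doses have been given (aged 1τ, 2τ, 3τ, 4τ, 5τ).
C_trough = C₀ × (r + r² + … + r^5) = C₀ × r(1−r^5)/(1−r)
        = 0.9435 × 0.4164 × (1 − 0.01252) / (1 − 0.4164) = 0.6648 mg/L

0.665 mg/L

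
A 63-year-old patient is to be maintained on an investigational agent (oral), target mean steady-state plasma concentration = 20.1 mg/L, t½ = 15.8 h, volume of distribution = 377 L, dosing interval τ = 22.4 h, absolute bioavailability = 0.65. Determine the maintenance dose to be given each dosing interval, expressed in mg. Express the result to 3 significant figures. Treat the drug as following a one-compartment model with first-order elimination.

11500 mg

k = ln2 / t½ = 0.693147 / 15.8 = 0.04387 h⁻¹
CL = k × Vd = 0.04387 × 377 = 16.54 L/h
At steady state, F × (Dose/τ) = Css × CL.
Dose = Css × CL × τ / F = 20.1 × 16.54 × 22.4 / 0.65 = 11460 mg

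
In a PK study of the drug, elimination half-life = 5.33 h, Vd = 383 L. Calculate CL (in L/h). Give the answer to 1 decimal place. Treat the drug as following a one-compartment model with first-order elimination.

49.8 L/h

k = ln2 / t½ = 0.693147 / 5.33 = 0.1300 h⁻¹
CL = k × Vd = 0.1300 × 383 = 49.79 L/h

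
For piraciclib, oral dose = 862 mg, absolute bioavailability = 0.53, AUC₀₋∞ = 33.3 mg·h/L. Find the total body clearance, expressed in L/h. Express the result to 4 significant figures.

13.72 L/h

CL = F·Dose / AUC = 0.53 × 862 / 33.3 = 13.72 L/h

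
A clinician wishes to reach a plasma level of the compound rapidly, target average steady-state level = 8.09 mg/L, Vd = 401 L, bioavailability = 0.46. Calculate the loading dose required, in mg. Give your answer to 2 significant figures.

LD = Css × Vd / F = 8.09 × 401 / 0.46 = 7052 mg

7100 mg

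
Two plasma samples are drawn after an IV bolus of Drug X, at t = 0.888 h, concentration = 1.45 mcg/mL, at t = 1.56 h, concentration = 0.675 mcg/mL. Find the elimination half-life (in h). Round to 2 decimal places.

0.61 h

k = ln(C₁/C₂) / (t₂ − t₁) = ln(1.45/0.675) / (1.56 − 0.888)
  = 0.7646 / 0.6720 = 1.138 h⁻¹
t½ = ln2 / k = 0.693147 / 1.138 = 0.6091 h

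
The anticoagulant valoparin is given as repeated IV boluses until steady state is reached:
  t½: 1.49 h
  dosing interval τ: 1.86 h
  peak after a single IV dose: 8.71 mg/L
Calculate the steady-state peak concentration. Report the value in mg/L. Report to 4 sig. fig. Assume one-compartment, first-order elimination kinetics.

15.04 mg/L

k = ln2 / t½ = 0.693147 / 1.49 = 0.4652 h⁻¹
e^(−kτ) = e^(−0.4652 × 1.86) = 0.4209
Accumulation ratio R = 1 / (1 − e^(−kτ)) = 1 / (1 − 0.4209) = 1.727
Steady-state peak = C₀ × R = 8.71 × 1.727 = 15.04 mg/L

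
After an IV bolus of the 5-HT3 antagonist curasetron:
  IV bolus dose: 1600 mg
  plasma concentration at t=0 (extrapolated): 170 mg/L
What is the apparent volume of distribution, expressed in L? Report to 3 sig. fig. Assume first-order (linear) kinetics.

Vd = Dose / C₀ = 1600 / 170 = 9.412 L

9.41 L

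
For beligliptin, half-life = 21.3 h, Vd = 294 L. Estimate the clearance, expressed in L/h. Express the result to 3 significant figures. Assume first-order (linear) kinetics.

k = ln2 / t½ = 0.693147 / 21.3 = 0.03254 h⁻¹
CL = k × Vd = 0.03254 × 294 = 9.567 L/h

9.57 L/h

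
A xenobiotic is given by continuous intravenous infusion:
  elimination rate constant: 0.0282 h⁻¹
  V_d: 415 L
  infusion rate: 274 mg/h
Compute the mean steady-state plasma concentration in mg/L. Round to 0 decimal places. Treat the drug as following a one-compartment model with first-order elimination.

CL = k × Vd = 0.02820 × 415 = 11.70 L/h
At steady state Css = R₀ / CL = 274 / 11.70 = 23.42 mg/L

23 mg/L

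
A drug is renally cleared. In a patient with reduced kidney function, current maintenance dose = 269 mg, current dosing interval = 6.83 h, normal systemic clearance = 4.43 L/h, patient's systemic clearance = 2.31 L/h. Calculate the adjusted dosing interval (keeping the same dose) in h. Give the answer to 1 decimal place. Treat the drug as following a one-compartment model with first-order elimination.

To keep the same average steady-state level, dosing rate must scale with clearance.
CL ratio = 2.31 / 4.43 = 0.5214
New interval (same dose) = 6.83 / 0.5214 = 13.10 h

13.1 h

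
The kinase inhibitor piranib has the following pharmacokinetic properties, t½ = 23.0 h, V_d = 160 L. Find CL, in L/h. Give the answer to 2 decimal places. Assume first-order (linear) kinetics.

4.82 L/h

k = ln2 / t½ = 0.693147 / 23.0 = 0.03014 h⁻¹
CL = k × Vd = 0.03014 × 160 = 4.822 L/h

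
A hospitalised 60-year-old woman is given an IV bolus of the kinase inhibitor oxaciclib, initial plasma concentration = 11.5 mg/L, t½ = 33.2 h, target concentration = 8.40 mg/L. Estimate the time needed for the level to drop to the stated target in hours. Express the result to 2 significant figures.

k = ln2 / t½ = 0.693147 / 33.2 = 0.02088 h⁻¹
t = ln(C₀ / C) / k = ln(11.50 / 8.40) / 0.02088
  = ln(1.369) / 0.02088 = 0.3141 / 0.02088 = 15.04 h

15 h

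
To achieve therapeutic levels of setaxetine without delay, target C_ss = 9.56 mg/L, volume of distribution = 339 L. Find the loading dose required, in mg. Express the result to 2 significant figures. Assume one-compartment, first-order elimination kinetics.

3200 mg

LD = Css × Vd = 9.56 × 339 = 3241 mg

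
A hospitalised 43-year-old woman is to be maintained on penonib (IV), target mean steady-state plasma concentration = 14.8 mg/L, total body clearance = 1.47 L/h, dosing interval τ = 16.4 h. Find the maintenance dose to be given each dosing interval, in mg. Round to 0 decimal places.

At steady state, Dose/τ = Css × CL.
Dose = Css × CL × τ = 14.8 × 1.470 × 16.4 = 356.8 mg

357 mg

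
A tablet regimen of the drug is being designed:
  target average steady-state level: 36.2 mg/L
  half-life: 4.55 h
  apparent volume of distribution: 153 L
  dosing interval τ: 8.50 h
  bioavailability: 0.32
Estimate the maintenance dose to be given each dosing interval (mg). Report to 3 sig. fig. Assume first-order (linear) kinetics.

22400 mg

k = ln2 / t½ = 0.693147 / 4.55 = 0.1523 h⁻¹
CL = k × Vd = 0.1523 × 153 = 23.30 L/h
At steady state, F × (Dose/τ) = Css × CL.
Dose = Css × CL × τ / F = 36.2 × 23.30 × 8.50 / 0.32 = 22400 mg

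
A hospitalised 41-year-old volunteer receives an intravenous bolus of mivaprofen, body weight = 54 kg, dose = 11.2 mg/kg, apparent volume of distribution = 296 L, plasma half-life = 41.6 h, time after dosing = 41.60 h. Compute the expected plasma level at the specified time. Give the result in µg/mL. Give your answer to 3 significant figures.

Total dose = 11.2 × 54 = 604.8 mg
C₀ = Dose / Vd = 604.8 / 296 = 2.043 mg/L
k = ln2 / t½ = 0.693147 / 41.6 = 0.01666 h⁻¹
t / t½ = 41.60 / 41.6 = 1 half-lives
C = C₀ × (1/2)^1 = 2.043 × 0.5000 = 1.022 mg/L
(1.022 mg/L = 1.022 µg/mL)

1.02 µg/mL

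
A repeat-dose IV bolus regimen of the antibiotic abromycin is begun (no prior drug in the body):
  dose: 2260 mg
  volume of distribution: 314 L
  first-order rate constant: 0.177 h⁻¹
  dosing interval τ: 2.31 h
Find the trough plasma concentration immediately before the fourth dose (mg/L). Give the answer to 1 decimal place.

10.1 mg/L

C₀ per dose = Dose / Vd = 2260 / 314 = 7.197 mg/L
Fraction remaining after one interval: r = e^(−kτ) = e^(−0.1770 × 2.31) = 0.6644
Before dose 4, 3 doses have been given (aged 1τ, 2τ, 3τ).
C_trough = C₀ × (r + r² + … + r^3) = C₀ × r(1−r^3)/(1−r)
        = 7.197 × 0.6644 × (1 − 0.2933) / (1 − 0.6644) = 10.07 mg/L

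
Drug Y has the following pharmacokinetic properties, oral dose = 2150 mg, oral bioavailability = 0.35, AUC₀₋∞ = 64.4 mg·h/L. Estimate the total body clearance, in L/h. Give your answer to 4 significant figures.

11.68 L/h

CL = F·Dose / AUC = 0.35 × 2150 / 64.4 = 11.68 L/h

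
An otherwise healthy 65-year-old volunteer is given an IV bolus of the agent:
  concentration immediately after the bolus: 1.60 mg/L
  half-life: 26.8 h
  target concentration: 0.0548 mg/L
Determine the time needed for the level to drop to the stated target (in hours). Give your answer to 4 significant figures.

k = ln2 / t½ = 0.693147 / 26.8 = 0.02586 h⁻¹
t = ln(C₀ / C) / k = ln(1.600 / 0.0548) / 0.02586
  = ln(29.20) / 0.02586 = 3.374 / 0.02586 = 130.5 h

130.5 h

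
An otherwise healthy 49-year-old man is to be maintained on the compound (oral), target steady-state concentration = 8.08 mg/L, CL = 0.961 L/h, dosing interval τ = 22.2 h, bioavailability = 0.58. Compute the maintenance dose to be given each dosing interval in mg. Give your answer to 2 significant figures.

At steady state, F × (Dose/τ) = Css × CL.
Dose = Css × CL × τ / F = 8.08 × 0.9610 × 22.2 / 0.58 = 297.2 mg

300 mg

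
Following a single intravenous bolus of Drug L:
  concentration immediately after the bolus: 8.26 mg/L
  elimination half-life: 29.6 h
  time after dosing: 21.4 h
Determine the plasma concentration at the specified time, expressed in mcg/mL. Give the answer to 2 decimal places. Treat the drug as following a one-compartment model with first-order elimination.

5.00 mcg/mL

k = ln2 / t½ = 0.693147 / 29.6 = 0.02342 h⁻¹
C = C₀ · e^(−k·t) = 8.260 × e^(−0.02342 × 21.4)
  = 8.260 × 0.6058 = 5.004 mg/L
(5.004 mg/L = 5.004 mcg/mL)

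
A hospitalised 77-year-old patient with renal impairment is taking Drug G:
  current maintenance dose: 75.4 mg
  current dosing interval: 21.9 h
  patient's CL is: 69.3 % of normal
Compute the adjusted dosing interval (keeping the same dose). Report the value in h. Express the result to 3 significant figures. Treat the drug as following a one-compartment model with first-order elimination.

31.6 h

To keep the same average steady-state level, dosing rate must scale with clearance.
CL ratio = 69.3 / 100 = 0.6930
New interval (same dose) = 21.9 / 0.6930 = 31.60 h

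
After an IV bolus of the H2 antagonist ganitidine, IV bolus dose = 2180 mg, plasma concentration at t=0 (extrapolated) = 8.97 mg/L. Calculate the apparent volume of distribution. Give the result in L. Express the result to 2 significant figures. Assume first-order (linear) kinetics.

Vd = Dose / C₀ = 2180 / 8.97 = 243.0 L

240 L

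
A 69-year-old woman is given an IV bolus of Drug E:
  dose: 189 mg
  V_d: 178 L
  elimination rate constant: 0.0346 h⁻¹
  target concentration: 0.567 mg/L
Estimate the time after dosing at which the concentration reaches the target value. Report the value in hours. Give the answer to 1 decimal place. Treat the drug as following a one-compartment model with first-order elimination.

C₀ = Dose / Vd = 189.0 / 178 = 1.062 mg/L
t = ln(C₀ / C) / k = ln(1.062 / 0.567) / 0.03460
  = ln(1.873) / 0.03460 = 0.6275 / 0.03460 = 18.14 h

18.1 h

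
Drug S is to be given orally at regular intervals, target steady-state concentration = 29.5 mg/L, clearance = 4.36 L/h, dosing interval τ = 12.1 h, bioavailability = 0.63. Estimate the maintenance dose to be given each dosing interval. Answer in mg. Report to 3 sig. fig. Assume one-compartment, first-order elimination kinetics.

2470 mg

At steady state, F × (Dose/τ) = Css × CL.
Dose = Css × CL × τ / F = 29.5 × 4.360 × 12.1 / 0.63 = 2470 mg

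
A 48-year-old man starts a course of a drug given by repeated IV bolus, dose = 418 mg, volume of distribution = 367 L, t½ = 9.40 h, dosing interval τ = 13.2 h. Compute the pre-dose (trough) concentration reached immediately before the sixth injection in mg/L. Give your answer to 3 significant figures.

0.686 mg/L

C₀ per dose = Dose / Vd = 418 / 367 = 1.139 mg/L
k = ln2 / t½ = 0.693147 / 9.40 = 0.07374 h⁻¹
Fraction remaining after one interval: r = e^(−kτ) = e^(−0.07374 × 13.2) = 0.3778
Before dose 6, 5 doses have been given (aged 1τ, 2τ, 3τ, 4τ, 5τ).
C_trough = C₀ × (r + r² + … + r^5) = C₀ × r(1−r^5)/(1−r)
        = 1.139 × 0.3778 × (1 − 0.007697) / (1 − 0.3778) = 0.6863 mg/L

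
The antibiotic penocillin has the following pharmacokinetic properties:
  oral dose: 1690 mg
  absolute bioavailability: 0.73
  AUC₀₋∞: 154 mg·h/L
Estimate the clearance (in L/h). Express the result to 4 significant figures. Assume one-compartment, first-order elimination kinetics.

CL = F·Dose / AUC = 0.73 × 1690 / 154 = 8.011 L/h

8.011 L/h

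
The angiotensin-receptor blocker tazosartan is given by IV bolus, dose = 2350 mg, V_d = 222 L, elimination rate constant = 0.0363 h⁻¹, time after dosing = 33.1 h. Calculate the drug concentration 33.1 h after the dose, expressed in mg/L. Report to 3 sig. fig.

3.18 mg/L

C₀ = Dose / Vd = 2350 / 222 = 10.59 mg/L
C = C₀ · e^(−k·t) = 10.59 × e^(−0.03630 × 33.1)
  = 10.59 × 0.3007 = 3.184 mg/L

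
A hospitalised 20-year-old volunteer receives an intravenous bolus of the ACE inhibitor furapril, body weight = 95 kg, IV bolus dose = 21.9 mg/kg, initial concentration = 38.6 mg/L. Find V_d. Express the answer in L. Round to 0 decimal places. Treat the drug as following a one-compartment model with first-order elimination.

54 L

Dose = 21.9 × 95 = 2081 mg
Vd = Dose / C₀ = 2081 / 38.6 = 53.91 L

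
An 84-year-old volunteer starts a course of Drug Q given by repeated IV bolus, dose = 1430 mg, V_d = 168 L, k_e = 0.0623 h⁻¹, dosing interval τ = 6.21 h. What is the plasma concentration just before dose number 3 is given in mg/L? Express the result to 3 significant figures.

9.71 mg/L

C₀ per dose = Dose / Vd = 1430 / 168 = 8.512 mg/L
Fraction remaining after one interval: r = e^(−kτ) = e^(−0.06230 × 6.21) = 0.6792
Before dose 3, 2 doses have been given (aged 1τ, 2τ).
C_trough = C₀ × (r + r²) = 8.512 × (0.6792 + 0.4613) = 9.708 mg/L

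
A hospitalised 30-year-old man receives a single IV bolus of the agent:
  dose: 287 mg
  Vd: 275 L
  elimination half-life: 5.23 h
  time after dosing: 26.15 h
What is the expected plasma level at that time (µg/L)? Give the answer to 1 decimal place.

32.6 µg/L

C₀ = Dose / Vd = 287.0 / 275 = 1.044 mg/L
k = ln2 / t½ = 0.693147 / 5.23 = 0.1325 h⁻¹
t / t½ = 26.15 / 5.23 = 5 half-lives
C = C₀ × (1/2)^5 = 1.044 × 0.03125 = 0.03263 mg/L
Convert: 0.03263 mg/L × 1000 = 32.63 µg/L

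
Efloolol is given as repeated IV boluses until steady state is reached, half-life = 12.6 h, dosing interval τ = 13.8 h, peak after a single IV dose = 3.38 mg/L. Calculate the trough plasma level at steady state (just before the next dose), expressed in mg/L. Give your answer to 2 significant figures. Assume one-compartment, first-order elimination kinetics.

3.0 mg/L

k = ln2 / t½ = 0.693147 / 12.6 = 0.05501 h⁻¹
e^(−kτ) = e^(−0.05501 × 13.8) = 0.4681
Accumulation ratio R = 1 / (1 − e^(−kτ)) = 1 / (1 − 0.4681) = 1.880
Steady-state trough = C₀ × R × e^(−kτ) = 3.38 × 1.880 × 0.4681 = 2.974 mg/L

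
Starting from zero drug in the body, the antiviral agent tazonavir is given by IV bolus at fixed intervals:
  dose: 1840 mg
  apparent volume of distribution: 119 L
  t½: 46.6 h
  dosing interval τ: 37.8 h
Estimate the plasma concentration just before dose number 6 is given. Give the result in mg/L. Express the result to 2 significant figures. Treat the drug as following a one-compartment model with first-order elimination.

19 mg/L

C₀ per dose = Dose / Vd = 1840 / 119 = 15.46 mg/L
k = ln2 / t½ = 0.693147 / 46.6 = 0.01487 h⁻¹
Fraction remaining after one interval: r = e^(−kτ) = e^(−0.01487 × 37.8) = 0.5700
Before dose 6, 5 doses have been given (aged 1τ, 2τ, 3τ, 4τ, 5τ).
C_trough = C₀ × (r + r² + … + r^5) = C₀ × r(1−r^5)/(1−r)
        = 15.46 × 0.5700 × (1 − 0.06017) / (1 − 0.5700) = 19.26 mg/L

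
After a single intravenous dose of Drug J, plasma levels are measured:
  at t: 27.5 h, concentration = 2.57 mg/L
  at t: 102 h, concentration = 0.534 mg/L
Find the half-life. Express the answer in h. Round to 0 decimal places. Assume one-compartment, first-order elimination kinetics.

k = ln(C₁/C₂) / (t₂ − t₁) = ln(2.57/0.534) / (102 − 27.5)
  = 1.571 / 74.50 = 0.02109 h⁻¹
t½ = ln2 / k = 0.693147 / 0.02109 = 32.87 h

33 h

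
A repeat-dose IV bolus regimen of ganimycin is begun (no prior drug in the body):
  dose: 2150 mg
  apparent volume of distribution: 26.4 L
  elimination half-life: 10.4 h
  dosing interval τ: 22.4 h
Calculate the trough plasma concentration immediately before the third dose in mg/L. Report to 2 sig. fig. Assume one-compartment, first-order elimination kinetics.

22 mg/L

C₀ per dose = Dose / Vd = 2150 / 26.4 = 81.44 mg/L
k = ln2 / t½ = 0.693147 / 10.4 = 0.06665 h⁻¹
Fraction remaining after one interval: r = e^(−kτ) = e^(−0.06665 × 22.4) = 0.2247
Before dose 3, 2 doses have been given (aged 1τ, 2τ).
C_trough = C₀ × (r + r²) = 81.44 × (0.2247 + 0.05049) = 22.41 mg/L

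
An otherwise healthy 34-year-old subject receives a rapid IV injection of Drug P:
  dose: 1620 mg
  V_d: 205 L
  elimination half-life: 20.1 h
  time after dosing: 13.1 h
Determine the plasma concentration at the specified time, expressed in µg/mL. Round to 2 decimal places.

5.03 µg/mL

C₀ = Dose / Vd = 1620 / 205 = 7.902 mg/L
k = ln2 / t½ = 0.693147 / 20.1 = 0.03448 h⁻¹
C = C₀ · e^(−k·t) = 7.902 × e^(−0.03448 × 13.1)
  = 7.902 × 0.6366 = 5.030 mg/L
(5.030 mg/L = 5.030 µg/mL)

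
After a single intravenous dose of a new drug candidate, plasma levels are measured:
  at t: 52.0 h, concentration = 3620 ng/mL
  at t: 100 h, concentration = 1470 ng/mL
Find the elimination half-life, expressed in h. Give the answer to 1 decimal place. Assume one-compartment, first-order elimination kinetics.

36.9 h

k = ln(C₁/C₂) / (t₂ − t₁) = ln(3620/1470) / (100 − 52.0)
  = 0.9012 / 48.00 = 0.01878 h⁻¹
t½ = ln2 / k = 0.693147 / 0.01878 = 36.91 h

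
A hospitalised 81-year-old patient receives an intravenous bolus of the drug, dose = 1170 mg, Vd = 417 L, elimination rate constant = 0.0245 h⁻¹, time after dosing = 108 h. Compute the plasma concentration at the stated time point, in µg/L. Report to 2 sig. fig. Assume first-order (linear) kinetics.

C₀ = Dose / Vd = 1170 / 417 = 2.806 mg/L
C = C₀ · e^(−k·t) = 2.806 × e^(−0.02450 × 108)
  = 2.806 × 0.07093 = 0.1990 mg/L
Convert: 0.1990 mg/L × 1000 = 199.0 µg/L

200 µg/L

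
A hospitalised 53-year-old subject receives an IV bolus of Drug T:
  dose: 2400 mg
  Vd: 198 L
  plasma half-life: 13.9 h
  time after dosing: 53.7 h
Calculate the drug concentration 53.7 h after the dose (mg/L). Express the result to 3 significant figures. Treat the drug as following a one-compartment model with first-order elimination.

0.833 mg/L

C₀ = Dose / Vd = 2400 / 198 = 12.12 mg/L
k = ln2 / t½ = 0.693147 / 13.9 = 0.04987 h⁻¹
C = C₀ · e^(−k·t) = 12.12 × e^(−0.04987 × 53.7)
  = 12.12 × 0.06870 = 0.8326 mg/L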